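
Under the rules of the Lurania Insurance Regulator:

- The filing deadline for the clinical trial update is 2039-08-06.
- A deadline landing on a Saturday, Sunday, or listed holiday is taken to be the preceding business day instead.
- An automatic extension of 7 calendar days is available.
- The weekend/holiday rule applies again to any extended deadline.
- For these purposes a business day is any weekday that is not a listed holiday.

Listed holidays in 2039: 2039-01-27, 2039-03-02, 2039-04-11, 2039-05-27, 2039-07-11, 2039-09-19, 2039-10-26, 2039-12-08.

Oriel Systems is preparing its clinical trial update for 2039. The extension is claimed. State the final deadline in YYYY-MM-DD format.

2039-08-12

Start from the fixed due date, 2039-08-06.
2039-08-06 is a Saturday, so it moves to the preceding business day, 2039-08-05 (Friday).
Applying the 7-calendar-day extension: 2039-08-05 + 7 days = 2039-08-12.
2039-08-12 (Friday) is already a business day.
Final deadline: 2039-08-12.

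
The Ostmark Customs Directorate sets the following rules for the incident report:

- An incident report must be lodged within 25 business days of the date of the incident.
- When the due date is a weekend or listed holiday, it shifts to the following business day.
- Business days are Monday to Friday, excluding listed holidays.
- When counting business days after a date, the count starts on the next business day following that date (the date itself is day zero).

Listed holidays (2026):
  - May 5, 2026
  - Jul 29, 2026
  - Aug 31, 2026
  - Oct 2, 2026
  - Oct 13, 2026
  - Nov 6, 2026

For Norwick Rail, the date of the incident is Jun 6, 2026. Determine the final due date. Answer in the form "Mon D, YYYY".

Counting 25 business days after Jun 6, 2026 (skipping weekends and listed holidays) reaches Jul 10, 2026.
Jul 10, 2026 is a Friday and not a listed holiday, so it stands.
Final deadline: Jul 10, 2026.

Jul 10, 2026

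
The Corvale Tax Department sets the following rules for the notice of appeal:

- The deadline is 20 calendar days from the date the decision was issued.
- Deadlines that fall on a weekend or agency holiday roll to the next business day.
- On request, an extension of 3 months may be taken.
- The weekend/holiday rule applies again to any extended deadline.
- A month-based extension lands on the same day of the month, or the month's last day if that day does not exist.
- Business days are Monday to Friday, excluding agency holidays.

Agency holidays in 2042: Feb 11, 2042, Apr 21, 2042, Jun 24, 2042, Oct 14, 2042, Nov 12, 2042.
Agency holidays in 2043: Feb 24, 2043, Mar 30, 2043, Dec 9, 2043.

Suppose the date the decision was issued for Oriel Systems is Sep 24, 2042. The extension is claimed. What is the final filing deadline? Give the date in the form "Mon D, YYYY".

Adding 20 calendar days to Sep 24, 2042 gives Oct 14, 2042.
Oct 14, 2042 is a listed holiday, so it moves to the next business day, Oct 15, 2042 (Wednesday).
Add 3 months to Oct 15, 2042: Jan 15, 2043.
Since Jan 15, 2043 is a Thursday and not a holiday, the date is unchanged.
Deadline: Jan 15, 2043.

Jan 15, 2043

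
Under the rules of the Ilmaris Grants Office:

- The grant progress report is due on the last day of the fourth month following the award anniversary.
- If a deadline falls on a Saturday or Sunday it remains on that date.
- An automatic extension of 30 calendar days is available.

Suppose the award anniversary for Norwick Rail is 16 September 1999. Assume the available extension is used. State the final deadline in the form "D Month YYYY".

4 months after 16 September 1999 is January 2000; that month ends on 31 January 2000.
No adjustment is made for weekends or holidays, so 31 January 2000 stands.
The 30-calendar-day extension moves the deadline from 31 January 2000 to 1 March 2000.
1 March 2000 is a Wednesday; no weekend or holiday adjustment applies.
So the filing is due 1 March 2000.

1 March 2000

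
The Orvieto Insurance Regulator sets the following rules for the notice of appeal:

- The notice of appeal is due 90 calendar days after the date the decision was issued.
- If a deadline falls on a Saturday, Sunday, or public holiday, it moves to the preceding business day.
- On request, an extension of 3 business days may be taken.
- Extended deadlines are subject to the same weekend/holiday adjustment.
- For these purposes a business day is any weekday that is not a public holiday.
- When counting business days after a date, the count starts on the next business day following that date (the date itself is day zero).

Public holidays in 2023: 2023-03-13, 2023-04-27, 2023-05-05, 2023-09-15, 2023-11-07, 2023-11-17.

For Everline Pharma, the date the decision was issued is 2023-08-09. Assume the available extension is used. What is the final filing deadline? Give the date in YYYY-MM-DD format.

2023-11-10

Adding 90 calendar days to 2023-08-09 gives 2023-11-07.
2023-11-07 falls on a listed holiday. Rolling to the preceding business day gives 2023-11-06, a Monday.
Counting 3 further business days from 2023-11-06 reaches 2023-11-10.
2023-11-10 falls on a Friday, which is a business day, so no adjustment is needed.
Final deadline: 2023-11-10.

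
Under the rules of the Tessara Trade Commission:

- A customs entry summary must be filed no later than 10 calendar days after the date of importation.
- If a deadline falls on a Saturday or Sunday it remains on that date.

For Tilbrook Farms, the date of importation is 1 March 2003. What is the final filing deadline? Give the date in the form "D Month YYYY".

Adding 10 calendar days to 1 March 2003 gives 11 March 2003.
11 March 2003 is a Tuesday; no weekend or holiday adjustment applies.
Deadline: 11 March 2003.

11 March 2003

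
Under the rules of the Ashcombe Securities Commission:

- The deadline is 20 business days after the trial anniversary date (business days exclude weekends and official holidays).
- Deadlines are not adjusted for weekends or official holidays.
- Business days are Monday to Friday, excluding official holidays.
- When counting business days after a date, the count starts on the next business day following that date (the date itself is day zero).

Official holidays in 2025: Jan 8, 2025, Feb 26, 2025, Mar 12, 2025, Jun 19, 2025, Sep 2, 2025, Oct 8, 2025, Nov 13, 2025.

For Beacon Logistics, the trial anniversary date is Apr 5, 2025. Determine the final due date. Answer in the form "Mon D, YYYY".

May 2, 2025

20 business days after Apr 5, 2025, excluding weekends and holidays, is May 2, 2025.
No adjustment is made for weekends or holidays, so May 2, 2025 stands.
The final due date is May 2, 2025.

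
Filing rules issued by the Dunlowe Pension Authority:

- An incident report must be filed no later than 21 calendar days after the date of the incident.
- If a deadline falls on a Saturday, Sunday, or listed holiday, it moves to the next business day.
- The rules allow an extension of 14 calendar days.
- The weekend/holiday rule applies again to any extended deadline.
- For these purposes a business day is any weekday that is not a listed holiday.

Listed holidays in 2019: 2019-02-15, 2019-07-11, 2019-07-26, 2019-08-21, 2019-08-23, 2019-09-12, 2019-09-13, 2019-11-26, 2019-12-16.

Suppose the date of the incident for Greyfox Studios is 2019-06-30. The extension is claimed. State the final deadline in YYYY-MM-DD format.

2019-08-05

Trigger date 2019-06-30 + 21 calendar days = 2019-07-21.
Because 2019-07-21 is a Sunday, the deadline becomes 2019-07-22 (Monday).
Add the 14 calendar-day extension to 2019-07-22: 2019-08-05.
2019-08-05 falls on a Monday, which is a business day, so no adjustment is needed.
Final deadline: 2019-08-05.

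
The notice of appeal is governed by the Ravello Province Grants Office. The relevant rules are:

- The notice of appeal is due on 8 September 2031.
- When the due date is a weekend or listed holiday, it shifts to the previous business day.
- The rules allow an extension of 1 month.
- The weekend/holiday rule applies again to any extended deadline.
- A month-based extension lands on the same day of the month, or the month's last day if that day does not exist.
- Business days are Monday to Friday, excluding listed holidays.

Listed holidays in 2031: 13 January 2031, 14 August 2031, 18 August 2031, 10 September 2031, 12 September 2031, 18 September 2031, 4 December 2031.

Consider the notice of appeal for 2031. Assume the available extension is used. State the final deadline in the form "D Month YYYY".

The stated deadline is 8 September 2031.
8 September 2031 is a Monday and not a listed holiday, so it stands.
Add 1 month to 8 September 2031: 8 October 2031.
8 October 2031 falls on a Wednesday, which is a business day, so no adjustment is needed.
The final due date is 8 October 2031.

8 October 2031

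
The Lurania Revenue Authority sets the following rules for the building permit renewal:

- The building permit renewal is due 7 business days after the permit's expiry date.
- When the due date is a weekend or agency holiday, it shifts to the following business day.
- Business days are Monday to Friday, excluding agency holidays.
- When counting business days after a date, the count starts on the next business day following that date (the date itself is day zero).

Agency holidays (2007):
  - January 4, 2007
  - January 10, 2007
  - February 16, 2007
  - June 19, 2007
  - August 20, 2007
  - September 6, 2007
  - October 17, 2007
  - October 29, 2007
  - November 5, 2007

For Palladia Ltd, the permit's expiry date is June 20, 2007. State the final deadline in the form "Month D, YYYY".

June 29, 2007

Counting 7 business days after June 20, 2007 (skipping weekends and listed holidays) reaches June 29, 2007.
June 29, 2007 falls on a Friday, which is a business day, so no adjustment is needed.
So the filing is due June 29, 2007.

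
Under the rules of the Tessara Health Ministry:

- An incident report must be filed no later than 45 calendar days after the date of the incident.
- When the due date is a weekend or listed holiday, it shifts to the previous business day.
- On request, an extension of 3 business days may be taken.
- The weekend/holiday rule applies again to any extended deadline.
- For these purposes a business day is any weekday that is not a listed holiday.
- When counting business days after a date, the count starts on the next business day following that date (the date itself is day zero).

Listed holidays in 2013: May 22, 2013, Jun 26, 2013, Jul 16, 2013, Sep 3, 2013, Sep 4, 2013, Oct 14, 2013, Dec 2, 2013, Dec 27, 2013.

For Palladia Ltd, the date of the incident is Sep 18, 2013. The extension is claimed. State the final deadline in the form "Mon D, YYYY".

Nov 6, 2013

Trigger date Sep 18, 2013 + 45 calendar days = Nov 2, 2013.
Nov 2, 2013 falls on a Saturday. Rolling to the preceding business day gives Nov 1, 2013, a Friday.
The 3-business-day extension runs from Nov 1, 2013 to Nov 6, 2013.
Nov 6, 2013 falls on a Wednesday, which is a business day, so no adjustment is needed.
The final due date is Nov 6, 2013.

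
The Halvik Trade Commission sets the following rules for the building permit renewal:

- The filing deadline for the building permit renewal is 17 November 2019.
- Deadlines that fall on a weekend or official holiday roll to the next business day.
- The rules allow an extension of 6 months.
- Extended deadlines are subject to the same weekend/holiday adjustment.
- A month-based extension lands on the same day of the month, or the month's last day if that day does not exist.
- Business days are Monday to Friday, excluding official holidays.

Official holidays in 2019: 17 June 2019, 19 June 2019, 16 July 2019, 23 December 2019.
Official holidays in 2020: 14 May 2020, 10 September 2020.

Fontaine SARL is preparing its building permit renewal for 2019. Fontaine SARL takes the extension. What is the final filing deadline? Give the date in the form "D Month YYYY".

18 May 2020

The stated deadline is 17 November 2019.
17 November 2019 is a Sunday, so it moves to the next business day, 18 November 2019 (Monday).
The 6 months extension carries 18 November 2019 to 18 May 2020.
18 May 2020 is a Monday and not a listed holiday, so it stands.
Deadline: 18 May 2020.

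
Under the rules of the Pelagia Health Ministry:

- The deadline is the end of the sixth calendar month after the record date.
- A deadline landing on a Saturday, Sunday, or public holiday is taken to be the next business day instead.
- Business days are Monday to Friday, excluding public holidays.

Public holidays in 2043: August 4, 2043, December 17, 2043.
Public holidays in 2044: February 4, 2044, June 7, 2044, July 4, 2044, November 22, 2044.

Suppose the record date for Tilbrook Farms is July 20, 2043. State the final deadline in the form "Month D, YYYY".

February 1, 2044

The sixth month after July 20, 2043 is January 2044, whose last day is January 31, 2044.
January 31, 2044 is a Sunday, so it moves to the next business day, February 1, 2044 (Monday).
The final due date is February 1, 2044.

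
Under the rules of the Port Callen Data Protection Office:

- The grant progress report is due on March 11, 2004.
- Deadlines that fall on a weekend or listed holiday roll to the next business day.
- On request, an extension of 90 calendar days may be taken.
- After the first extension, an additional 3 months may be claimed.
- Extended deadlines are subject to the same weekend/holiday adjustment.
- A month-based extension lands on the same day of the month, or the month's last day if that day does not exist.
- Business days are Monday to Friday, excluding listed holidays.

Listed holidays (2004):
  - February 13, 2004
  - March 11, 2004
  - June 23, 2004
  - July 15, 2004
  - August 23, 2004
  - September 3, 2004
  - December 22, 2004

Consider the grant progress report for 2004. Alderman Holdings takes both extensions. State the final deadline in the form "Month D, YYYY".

Start from the fixed due date, March 11, 2004.
March 11, 2004 is a listed holiday; the next business day is March 12, 2004 (Friday).
The 90-calendar-day extension moves the deadline from March 12, 2004 to June 10, 2004.
June 10, 2004 falls on a Thursday, which is a business day, so no adjustment is needed.
Applying the 3 months extension: 3 months after June 10, 2004 is September 10, 2004.
Since September 10, 2004 is a Friday and not a holiday, the date is unchanged.
So the filing is due September 10, 2004.

September 10, 2004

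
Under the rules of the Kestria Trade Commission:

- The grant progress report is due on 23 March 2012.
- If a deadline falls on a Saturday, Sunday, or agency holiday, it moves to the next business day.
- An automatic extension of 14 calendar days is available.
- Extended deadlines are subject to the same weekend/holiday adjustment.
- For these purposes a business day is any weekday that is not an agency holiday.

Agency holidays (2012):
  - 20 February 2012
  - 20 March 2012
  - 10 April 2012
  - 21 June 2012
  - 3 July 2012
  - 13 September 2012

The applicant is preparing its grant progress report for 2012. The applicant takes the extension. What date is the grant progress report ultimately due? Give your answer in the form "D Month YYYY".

6 April 2012

Start from the fixed due date, 23 March 2012.
Since 23 March 2012 is a Friday and not a holiday, the date is unchanged.
The 14-calendar-day extension moves the deadline from 23 March 2012 to 6 April 2012.
6 April 2012 falls on a Friday, which is a business day, so no adjustment is needed.
Deadline: 6 April 2012.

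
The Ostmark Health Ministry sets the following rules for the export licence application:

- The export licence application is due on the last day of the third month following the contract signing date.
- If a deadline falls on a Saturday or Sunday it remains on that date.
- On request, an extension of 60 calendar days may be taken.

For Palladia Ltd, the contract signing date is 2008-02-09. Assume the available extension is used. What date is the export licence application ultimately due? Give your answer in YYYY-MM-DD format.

2008-07-30

The third month after 2008-02-09 is May 2008, whose last day is 2008-05-31.
2008-05-31 falls on a Saturday. The rules make no weekend/holiday allowance, so it remains 2008-05-31.
Applying the 60-calendar-day extension: 2008-05-31 + 60 days = 2008-07-30.
No adjustment is made for weekends or holidays, so 2008-07-30 stands.
Deadline: 2008-07-30.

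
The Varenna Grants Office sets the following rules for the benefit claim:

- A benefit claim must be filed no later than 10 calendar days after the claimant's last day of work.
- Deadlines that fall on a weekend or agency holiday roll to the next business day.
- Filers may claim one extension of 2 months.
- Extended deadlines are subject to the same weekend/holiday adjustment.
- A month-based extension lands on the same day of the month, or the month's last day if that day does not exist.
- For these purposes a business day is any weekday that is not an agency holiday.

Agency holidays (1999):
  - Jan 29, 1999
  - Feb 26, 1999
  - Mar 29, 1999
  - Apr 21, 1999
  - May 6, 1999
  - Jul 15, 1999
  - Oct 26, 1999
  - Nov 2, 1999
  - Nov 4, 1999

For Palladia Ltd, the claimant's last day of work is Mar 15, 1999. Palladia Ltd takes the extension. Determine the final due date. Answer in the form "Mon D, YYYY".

Adding 10 calendar days to Mar 15, 1999 gives Mar 25, 1999.
Mar 25, 1999 (Thursday) is already a business day.
The 2 months extension carries Mar 25, 1999 to May 25, 1999.
May 25, 1999 is a Tuesday and not a listed holiday, so it stands.
Deadline: May 25, 1999.

May 25, 1999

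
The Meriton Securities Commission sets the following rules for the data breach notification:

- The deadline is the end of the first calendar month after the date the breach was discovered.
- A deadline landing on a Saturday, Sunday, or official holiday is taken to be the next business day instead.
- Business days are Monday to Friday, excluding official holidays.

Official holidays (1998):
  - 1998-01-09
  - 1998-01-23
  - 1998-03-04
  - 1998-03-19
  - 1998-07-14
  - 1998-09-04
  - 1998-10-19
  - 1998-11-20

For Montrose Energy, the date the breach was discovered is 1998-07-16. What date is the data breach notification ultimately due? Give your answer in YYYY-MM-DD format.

1998-08-31

The first month after 1998-07-16 is August 1998, whose last day is 1998-08-31.
1998-08-31 (Monday) is already a business day.
The final due date is 1998-08-31.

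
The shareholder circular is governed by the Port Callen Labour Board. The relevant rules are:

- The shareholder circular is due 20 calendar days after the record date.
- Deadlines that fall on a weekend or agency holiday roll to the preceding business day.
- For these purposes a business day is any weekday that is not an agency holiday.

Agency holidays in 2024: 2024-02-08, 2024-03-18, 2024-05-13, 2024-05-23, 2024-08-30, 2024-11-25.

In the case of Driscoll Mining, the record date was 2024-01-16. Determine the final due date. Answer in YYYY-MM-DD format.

2024-02-05

Adding 20 calendar days to 2024-01-16 gives 2024-02-05.
Since 2024-02-05 is a Monday and not a holiday, the date is unchanged.
So the filing is due 2024-02-05.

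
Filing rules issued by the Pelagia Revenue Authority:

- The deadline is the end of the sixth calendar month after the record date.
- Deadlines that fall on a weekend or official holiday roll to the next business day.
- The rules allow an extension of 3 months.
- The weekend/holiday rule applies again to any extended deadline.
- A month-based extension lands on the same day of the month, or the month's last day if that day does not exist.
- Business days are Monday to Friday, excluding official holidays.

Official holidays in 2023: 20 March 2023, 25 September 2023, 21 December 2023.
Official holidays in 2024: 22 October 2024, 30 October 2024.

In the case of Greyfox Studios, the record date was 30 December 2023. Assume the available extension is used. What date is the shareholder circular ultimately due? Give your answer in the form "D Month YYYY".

1 October 2024

6 months after 30 December 2023 falls in June 2024; the last day of that month is 30 June 2024.
30 June 2024 is a Sunday; the next business day is 1 July 2024 (Monday).
The 3 months extension carries 1 July 2024 to 1 October 2024.
1 October 2024 (Tuesday) is already a business day.
The final due date is 1 October 2024.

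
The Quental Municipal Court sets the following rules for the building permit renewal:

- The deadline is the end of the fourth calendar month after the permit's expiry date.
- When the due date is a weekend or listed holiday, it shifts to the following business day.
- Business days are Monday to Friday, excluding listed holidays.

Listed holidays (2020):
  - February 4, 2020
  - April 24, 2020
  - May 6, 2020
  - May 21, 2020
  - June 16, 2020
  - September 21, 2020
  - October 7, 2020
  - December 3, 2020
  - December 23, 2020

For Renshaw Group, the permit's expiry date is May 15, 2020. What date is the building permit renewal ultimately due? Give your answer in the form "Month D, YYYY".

September 30, 2020

The fourth month after May 15, 2020 is September 2020, whose last day is September 30, 2020.
September 30, 2020 (Wednesday) is already a business day.
Deadline: September 30, 2020.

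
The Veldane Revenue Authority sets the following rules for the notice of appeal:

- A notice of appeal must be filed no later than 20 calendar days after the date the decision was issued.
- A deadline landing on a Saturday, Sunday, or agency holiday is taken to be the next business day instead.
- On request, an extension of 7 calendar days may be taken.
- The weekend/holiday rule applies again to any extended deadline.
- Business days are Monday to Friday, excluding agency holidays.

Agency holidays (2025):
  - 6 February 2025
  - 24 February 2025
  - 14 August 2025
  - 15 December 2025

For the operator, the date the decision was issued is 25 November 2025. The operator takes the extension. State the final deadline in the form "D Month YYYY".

23 December 2025

Trigger date 25 November 2025 + 20 calendar days = 15 December 2025.
Because 15 December 2025 is a listed holiday, the deadline becomes 16 December 2025 (Tuesday).
With the 7-day extension, 16 December 2025 becomes 23 December 2025.
23 December 2025 falls on a Tuesday, which is a business day, so no adjustment is needed.
So the filing is due 23 December 2025.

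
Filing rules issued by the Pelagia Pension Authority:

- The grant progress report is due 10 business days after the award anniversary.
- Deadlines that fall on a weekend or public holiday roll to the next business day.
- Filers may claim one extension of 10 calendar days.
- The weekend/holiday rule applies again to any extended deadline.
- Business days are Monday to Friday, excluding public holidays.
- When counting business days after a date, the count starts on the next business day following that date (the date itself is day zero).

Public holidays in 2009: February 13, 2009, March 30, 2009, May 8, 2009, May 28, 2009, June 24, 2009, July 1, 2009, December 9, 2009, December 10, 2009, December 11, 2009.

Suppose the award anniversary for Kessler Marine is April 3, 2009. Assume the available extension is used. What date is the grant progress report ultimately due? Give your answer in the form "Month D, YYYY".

10 business days after April 3, 2009, excluding weekends and holidays, is April 17, 2009.
Since April 17, 2009 is a Friday and not a holiday, the date is unchanged.
With the 10-day extension, April 17, 2009 becomes April 27, 2009.
April 27, 2009 falls on a Monday, which is a business day, so no adjustment is needed.
So the filing is due April 27, 2009.

April 27, 2009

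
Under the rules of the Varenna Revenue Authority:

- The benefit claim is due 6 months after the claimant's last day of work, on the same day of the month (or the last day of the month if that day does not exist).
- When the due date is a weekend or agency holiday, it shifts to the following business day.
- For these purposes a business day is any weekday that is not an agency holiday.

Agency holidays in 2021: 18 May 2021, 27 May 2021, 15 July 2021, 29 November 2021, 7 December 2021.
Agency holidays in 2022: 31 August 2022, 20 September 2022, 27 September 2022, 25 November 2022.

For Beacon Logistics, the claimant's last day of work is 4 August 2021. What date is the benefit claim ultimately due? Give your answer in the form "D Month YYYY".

4 February 2022

Moving 6 months forward from 4 August 2021 on the corresponding day gives 4 February 2022.
4 February 2022 falls on a Friday, which is a business day, so no adjustment is needed.
So the filing is due 4 February 2022.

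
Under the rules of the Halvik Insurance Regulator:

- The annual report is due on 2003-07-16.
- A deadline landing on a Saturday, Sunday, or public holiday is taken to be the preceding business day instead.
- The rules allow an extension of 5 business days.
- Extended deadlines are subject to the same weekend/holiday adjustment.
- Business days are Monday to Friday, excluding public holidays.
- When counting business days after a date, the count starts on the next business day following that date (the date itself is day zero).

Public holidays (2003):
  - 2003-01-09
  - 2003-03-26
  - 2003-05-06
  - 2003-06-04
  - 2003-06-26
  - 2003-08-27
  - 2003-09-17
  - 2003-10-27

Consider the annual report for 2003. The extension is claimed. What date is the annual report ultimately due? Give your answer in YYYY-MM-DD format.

2003-07-23

The stated deadline is 2003-07-16.
2003-07-16 falls on a Wednesday, which is a business day, so no adjustment is needed.
The 5-business-day extension runs from 2003-07-16 to 2003-07-23.
Since 2003-07-23 is a Wednesday and not a holiday, the date is unchanged.
So the filing is due 2003-07-23.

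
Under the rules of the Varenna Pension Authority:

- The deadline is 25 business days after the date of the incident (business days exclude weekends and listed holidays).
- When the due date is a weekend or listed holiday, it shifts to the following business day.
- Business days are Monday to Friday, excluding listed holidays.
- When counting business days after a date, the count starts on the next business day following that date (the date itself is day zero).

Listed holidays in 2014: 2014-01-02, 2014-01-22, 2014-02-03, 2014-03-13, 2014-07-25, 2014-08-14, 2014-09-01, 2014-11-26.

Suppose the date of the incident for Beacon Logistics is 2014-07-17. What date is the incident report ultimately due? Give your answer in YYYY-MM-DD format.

Starting the day after 2014-07-17 and counting 25 business days lands on 2014-08-25.
2014-08-25 is a Monday and not a listed holiday, so it stands.
Final deadline: 2014-08-25.

2014-08-25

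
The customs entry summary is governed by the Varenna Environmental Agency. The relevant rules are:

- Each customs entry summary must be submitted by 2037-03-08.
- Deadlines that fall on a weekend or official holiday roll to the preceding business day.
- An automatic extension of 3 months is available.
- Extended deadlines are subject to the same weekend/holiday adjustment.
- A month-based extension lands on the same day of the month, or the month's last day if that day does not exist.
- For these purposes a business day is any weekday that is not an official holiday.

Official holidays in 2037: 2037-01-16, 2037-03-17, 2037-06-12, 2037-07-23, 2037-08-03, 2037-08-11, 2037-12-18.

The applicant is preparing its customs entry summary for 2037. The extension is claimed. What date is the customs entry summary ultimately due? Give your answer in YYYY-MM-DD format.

2037-06-05

The stated deadline is 2037-03-08.
2037-03-08 falls on a Sunday. Rolling to the preceding business day gives 2037-03-06, a Friday.
The 3 months extension carries 2037-03-06 to 2037-06-06.
2037-06-06 is a Saturday, so it moves to the preceding business day, 2037-06-05 (Friday).
So the filing is due 2037-06-05.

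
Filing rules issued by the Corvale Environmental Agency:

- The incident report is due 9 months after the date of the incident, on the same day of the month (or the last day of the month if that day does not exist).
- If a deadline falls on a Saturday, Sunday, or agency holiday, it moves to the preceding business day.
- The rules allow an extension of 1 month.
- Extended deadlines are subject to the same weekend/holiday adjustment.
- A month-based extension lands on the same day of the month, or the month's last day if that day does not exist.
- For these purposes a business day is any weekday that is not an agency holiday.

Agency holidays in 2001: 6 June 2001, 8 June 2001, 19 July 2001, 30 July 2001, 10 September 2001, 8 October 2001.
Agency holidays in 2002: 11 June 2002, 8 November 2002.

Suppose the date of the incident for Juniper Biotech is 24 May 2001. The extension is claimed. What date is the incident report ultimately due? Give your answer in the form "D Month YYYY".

Moving 9 months forward from 24 May 2001 on the corresponding day gives 24 February 2002.
Because 24 February 2002 is a Sunday, the deadline becomes 22 February 2002 (Friday).
Add 1 month to 22 February 2002: 22 March 2002.
22 March 2002 (Friday) is already a business day.
So the filing is due 22 March 2002.

22 March 2002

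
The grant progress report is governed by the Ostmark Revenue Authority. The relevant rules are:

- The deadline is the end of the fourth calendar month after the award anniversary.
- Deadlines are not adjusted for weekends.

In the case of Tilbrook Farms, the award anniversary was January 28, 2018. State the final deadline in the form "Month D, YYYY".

May 31, 2018

The fourth month after January 28, 2018 is May 2018, whose last day is May 31, 2018.
No adjustment is made for weekends or holidays, so May 31, 2018 stands.
Deadline: May 31, 2018.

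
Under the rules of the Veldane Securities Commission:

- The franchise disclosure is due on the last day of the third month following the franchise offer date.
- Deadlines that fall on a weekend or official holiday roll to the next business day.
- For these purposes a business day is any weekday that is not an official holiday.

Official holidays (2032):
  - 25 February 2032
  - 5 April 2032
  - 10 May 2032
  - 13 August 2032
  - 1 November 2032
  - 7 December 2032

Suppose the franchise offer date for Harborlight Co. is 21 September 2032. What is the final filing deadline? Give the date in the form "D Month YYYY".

3 months after 21 September 2032 is December 2032; that month ends on 31 December 2032.
31 December 2032 (Friday) is already a business day.
The final due date is 31 December 2032.

31 December 2032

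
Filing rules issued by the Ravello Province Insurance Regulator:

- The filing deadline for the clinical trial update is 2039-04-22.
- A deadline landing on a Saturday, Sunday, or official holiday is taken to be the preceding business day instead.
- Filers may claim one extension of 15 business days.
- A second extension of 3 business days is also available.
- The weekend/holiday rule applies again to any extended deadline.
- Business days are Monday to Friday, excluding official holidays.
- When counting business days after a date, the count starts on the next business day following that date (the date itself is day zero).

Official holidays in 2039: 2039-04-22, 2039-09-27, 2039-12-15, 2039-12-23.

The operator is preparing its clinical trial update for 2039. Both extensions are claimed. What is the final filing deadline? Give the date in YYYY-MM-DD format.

2039-05-18

The statutory due date is 2039-04-22.
2039-04-22 is a listed holiday; the preceding business day is 2039-04-21 (Thursday).
The 15-business-day extension runs from 2039-04-21 to 2039-05-13.
2039-05-13 (Friday) is already a business day.
Applying the 3-business-day extension: 3 business days after 2039-05-13 is 2039-05-18.
Since 2039-05-18 is a Wednesday and not a holiday, the date is unchanged.
So the filing is due 2039-05-18.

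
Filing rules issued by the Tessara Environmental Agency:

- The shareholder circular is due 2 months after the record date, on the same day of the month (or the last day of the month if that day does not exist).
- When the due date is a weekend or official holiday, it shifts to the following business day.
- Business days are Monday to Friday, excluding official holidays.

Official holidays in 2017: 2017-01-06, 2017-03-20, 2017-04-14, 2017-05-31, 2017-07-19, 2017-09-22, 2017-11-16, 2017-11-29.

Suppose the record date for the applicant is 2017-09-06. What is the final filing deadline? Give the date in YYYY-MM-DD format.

2 months after 2017-09-06, on the same day of the month, is 2017-11-06.
2017-11-06 falls on a Monday, which is a business day, so no adjustment is needed.
Deadline: 2017-11-06.

2017-11-06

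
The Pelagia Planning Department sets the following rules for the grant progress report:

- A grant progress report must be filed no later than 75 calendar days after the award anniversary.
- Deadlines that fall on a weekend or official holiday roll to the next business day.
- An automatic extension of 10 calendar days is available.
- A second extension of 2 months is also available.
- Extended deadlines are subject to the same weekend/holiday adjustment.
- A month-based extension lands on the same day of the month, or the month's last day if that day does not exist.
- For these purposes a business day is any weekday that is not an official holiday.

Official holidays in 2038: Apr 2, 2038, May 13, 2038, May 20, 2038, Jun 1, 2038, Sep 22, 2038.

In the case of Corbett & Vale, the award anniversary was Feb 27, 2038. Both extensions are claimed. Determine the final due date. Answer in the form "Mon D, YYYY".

Jul 26, 2038

75 calendar days after Feb 27, 2038 is May 13, 2038.
May 13, 2038 falls on a listed holiday. Rolling to the next business day gives May 14, 2038, a Friday.
Applying the 10-calendar-day extension: May 14, 2038 + 10 days = May 24, 2038.
May 24, 2038 is a Monday and not a listed holiday, so it stands.
Add 2 months to May 24, 2038: Jul 24, 2038.
Because Jul 24, 2038 is a Saturday, the deadline becomes Jul 26, 2038 (Monday).
The final due date is Jul 26, 2038.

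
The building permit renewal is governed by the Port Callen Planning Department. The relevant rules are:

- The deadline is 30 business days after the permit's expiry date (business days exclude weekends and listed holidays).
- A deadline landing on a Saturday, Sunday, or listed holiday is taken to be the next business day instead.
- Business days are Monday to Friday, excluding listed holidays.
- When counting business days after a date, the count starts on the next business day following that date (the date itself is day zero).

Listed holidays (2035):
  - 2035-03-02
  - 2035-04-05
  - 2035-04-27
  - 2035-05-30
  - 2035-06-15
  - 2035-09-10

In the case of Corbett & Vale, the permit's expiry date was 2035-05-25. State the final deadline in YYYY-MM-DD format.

2035-07-10

30 business days after 2035-05-25, excluding weekends and holidays, is 2035-07-10.
2035-07-10 is a Tuesday and not a listed holiday, so it stands.
So the filing is due 2035-07-10.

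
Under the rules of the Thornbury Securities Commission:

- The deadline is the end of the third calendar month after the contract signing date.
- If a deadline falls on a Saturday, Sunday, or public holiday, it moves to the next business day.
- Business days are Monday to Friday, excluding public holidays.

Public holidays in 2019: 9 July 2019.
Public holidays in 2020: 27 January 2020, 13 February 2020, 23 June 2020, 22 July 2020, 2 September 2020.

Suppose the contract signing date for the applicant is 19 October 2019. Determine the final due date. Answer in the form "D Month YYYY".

31 January 2020

3 months after 19 October 2019 falls in January 2020; the last day of that month is 31 January 2020.
31 January 2020 is a Friday and not a listed holiday, so it stands.
Deadline: 31 January 2020.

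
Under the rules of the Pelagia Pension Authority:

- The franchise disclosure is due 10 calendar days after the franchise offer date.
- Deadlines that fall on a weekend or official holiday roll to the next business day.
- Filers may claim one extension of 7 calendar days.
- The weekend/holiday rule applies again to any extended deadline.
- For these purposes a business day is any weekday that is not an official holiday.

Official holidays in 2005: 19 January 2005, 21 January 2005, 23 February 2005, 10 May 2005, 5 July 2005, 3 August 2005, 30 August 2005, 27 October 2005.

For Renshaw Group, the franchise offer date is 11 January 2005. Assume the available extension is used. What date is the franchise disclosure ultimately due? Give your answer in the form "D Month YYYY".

10 calendar days after 11 January 2005 is 21 January 2005.
21 January 2005 falls on a listed holiday. Rolling to the next business day gives 24 January 2005, a Monday.
With the 7-day extension, 24 January 2005 becomes 31 January 2005.
31 January 2005 is a Monday and not a listed holiday, so it stands.
The final due date is 31 January 2005.

31 January 2005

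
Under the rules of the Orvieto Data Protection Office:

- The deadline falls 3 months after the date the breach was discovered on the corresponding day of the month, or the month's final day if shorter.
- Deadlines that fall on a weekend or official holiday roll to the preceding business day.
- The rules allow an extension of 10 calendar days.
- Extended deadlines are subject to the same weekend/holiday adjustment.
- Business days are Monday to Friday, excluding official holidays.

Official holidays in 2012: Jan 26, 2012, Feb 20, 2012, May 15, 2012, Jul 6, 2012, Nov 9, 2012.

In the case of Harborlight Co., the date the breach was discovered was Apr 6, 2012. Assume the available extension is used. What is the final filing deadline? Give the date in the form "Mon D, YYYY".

3 months after Apr 6, 2012, on the same day of the month, is Jul 6, 2012.
Jul 6, 2012 is a listed holiday, so it moves to the preceding business day, Jul 5, 2012 (Thursday).
Applying the 10-calendar-day extension: Jul 5, 2012 + 10 days = Jul 15, 2012.
Jul 15, 2012 is a Sunday, so it moves to the preceding business day, Jul 13, 2012 (Friday).
The final due date is Jul 13, 2012.

Jul 13, 2012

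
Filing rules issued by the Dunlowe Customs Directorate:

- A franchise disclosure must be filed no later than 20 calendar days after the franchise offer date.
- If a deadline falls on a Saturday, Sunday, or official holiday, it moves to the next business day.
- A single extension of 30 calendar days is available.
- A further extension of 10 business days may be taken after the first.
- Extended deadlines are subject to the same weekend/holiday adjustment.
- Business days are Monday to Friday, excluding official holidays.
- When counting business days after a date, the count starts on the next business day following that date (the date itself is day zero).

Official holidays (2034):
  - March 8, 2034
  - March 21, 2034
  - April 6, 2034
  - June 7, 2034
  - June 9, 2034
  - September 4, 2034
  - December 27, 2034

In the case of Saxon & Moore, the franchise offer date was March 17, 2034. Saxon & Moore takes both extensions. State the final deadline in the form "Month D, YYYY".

May 22, 2034

Adding 20 calendar days to March 17, 2034 gives April 6, 2034.
Because April 6, 2034 is a listed holiday, the deadline becomes April 7, 2034 (Friday).
The 30-calendar-day extension moves the deadline from April 7, 2034 to May 7, 2034.
May 7, 2034 falls on a Sunday. Rolling to the next business day gives May 8, 2034, a Monday.
The 10-business-day extension runs from May 8, 2034 to May 22, 2034.
Since May 22, 2034 is a Monday and not a holiday, the date is unchanged.
Deadline: May 22, 2034.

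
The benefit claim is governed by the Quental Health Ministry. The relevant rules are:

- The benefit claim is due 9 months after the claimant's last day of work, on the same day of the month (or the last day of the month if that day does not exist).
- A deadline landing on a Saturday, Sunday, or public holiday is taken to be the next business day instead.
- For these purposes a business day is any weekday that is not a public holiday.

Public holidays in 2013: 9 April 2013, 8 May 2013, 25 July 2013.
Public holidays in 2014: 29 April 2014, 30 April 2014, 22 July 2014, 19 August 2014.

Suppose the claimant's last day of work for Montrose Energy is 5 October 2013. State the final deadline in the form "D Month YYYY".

Moving 9 months forward from 5 October 2013 on the corresponding day gives 5 July 2014.
5 July 2014 falls on a Saturday. Rolling to the next business day gives 7 July 2014, a Monday.
The final due date is 7 July 2014.

7 July 2014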